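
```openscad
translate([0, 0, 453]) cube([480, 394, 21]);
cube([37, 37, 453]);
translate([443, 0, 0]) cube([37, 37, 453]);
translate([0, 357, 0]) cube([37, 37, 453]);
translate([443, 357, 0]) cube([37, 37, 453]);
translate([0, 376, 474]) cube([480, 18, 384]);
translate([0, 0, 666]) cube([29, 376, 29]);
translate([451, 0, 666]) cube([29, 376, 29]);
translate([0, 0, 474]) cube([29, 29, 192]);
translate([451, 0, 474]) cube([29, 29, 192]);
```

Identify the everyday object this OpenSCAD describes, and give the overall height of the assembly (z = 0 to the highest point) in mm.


A chair. The overall height is 858 mm.

A slab on four corner posts with a tall panel at the back — a chair. The seat slab sits at z = 453 with thickness 21, and the 384 mm backrest starts at the seat top, so the overall height is 453 + 21 + 384 = 858 mm.


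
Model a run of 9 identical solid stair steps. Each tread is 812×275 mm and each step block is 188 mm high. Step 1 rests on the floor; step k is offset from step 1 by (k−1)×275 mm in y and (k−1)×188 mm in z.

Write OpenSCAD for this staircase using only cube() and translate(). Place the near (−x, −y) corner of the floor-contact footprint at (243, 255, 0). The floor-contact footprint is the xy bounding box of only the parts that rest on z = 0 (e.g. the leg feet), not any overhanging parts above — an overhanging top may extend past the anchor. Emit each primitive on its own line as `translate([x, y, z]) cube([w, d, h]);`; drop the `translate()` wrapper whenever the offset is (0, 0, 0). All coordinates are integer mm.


translate([243, 255, 0]) cube([812, 275, 188]);
translate([243, 530, 188]) cube([812, 275, 188]);
translate([243, 805, 376]) cube([812, 275, 188]);
translate([243, 1080, 564]) cube([812, 275, 188]);
translate([243, 1355, 752]) cube([812, 275, 188]);
translate([243, 1630, 940]) cube([812, 275, 188]);
translate([243, 1905, 1128]) cube([812, 275, 188]);
translate([243, 2180, 1316]) cube([812, 275, 188]);
translate([243, 2455, 1504]) cube([812, 275, 188]);


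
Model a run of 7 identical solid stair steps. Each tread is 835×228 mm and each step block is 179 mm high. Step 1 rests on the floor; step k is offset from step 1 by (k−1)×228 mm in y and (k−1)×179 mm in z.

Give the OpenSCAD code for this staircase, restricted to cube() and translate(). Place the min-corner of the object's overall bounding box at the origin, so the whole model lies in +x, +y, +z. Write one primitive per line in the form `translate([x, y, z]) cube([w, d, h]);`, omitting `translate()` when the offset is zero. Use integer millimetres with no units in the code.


cube([835, 228, 179]);
translate([0, 228, 179]) cube([835, 228, 179]);
translate([0, 456, 358]) cube([835, 228, 179]);
translate([0, 684, 537]) cube([835, 228, 179]);
translate([0, 912, 716]) cube([835, 228, 179]);
translate([0, 1140, 895]) cube([835, 228, 179]);
translate([0, 1368, 1074]) cube([835, 228, 179]);


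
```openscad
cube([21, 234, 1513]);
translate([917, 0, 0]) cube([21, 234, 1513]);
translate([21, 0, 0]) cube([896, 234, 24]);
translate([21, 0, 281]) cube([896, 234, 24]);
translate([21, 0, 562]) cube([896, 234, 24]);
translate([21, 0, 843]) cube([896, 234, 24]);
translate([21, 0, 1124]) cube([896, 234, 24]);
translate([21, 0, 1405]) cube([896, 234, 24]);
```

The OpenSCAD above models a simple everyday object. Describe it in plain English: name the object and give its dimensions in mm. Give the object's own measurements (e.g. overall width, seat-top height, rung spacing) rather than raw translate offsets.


An open bookshelf. Two side panels, each 21 mm thick, 234 mm deep and 1513 mm tall, stand 938 mm apart (outside-to-outside). Between them sit 6 shelves, each 24 mm thick and 234 mm deep, spanning the full gap between the sides. The bottom shelf rests on the floor (its underside at z = 0) and the clear gap between one shelf's top and the next shelf's underside is 257 mm.


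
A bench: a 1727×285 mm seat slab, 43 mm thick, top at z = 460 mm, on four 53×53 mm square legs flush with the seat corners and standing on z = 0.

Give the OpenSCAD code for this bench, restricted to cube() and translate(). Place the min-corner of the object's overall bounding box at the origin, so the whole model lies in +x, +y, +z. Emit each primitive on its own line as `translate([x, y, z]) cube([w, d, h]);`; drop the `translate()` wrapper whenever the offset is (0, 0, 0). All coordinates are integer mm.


translate([0, 0, 417]) cube([1727, 285, 43]);
cube([53, 53, 417]);
translate([0, 232, 0]) cube([53, 53, 417]);
translate([1674, 0, 0]) cube([53, 53, 417]);
translate([1674, 232, 0]) cube([53, 53, 417]);


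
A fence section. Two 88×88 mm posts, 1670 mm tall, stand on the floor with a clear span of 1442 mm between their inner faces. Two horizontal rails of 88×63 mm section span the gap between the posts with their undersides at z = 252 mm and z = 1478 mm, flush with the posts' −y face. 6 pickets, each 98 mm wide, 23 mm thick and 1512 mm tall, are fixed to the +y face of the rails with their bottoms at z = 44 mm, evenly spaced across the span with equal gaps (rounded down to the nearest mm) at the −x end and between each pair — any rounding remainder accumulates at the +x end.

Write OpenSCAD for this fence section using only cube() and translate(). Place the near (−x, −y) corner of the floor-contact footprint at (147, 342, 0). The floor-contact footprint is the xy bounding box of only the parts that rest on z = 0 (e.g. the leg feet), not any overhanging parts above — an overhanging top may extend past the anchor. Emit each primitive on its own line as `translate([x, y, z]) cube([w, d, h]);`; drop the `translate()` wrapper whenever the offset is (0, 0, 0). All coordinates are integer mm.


translate([147, 342, 0]) cube([88, 88, 1670]);
translate([1677, 342, 0]) cube([88, 88, 1670]);
translate([235, 342, 252]) cube([1442, 88, 63]);
translate([235, 342, 1478]) cube([1442, 88, 63]);
translate([357, 430, 44]) cube([98, 23, 1512]);
translate([577, 430, 44]) cube([98, 23, 1512]);
translate([797, 430, 44]) cube([98, 23, 1512]);
translate([1017, 430, 44]) cube([98, 23, 1512]);
translate([1237, 430, 44]) cube([98, 23, 1512]);
translate([1457, 430, 44]) cube([98, 23, 1512]);


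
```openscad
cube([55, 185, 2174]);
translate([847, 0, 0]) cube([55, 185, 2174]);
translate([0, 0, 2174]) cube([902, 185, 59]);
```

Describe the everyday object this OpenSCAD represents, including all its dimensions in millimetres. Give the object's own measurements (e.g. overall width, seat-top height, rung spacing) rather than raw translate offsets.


A door frame. The clear opening is 792 mm wide and 2174 mm high. Two 55 mm wide jambs, 185 mm deep, stand either side of the opening from the floor to the top of the opening. A 59 mm thick head sits across the top of both jambs, spanning the full outside width of the frame.


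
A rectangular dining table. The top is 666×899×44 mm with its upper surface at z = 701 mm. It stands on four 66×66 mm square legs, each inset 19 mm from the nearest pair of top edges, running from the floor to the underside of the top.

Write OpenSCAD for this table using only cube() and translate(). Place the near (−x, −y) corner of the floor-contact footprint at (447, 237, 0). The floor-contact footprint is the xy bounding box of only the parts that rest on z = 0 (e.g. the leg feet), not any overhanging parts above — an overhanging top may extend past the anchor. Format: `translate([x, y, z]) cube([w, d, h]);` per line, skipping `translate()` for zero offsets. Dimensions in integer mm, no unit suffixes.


translate([428, 218, 657]) cube([666, 899, 44]);
translate([447, 237, 0]) cube([66, 66, 657]);
translate([1009, 237, 0]) cube([66, 66, 657]);
translate([447, 1032, 0]) cube([66, 66, 657]);
translate([1009, 1032, 0]) cube([66, 66, 657]);


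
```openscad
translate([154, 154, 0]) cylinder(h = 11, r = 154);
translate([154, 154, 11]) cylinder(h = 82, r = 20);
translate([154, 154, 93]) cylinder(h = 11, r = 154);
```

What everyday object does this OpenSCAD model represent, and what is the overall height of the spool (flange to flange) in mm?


A spool. The overall height is 104 mm.

Three coaxial cylinders, large–small–large — a spool. Two 11 mm flanges and a 82 mm core give 11 + 82 + 11 = 104 mm.


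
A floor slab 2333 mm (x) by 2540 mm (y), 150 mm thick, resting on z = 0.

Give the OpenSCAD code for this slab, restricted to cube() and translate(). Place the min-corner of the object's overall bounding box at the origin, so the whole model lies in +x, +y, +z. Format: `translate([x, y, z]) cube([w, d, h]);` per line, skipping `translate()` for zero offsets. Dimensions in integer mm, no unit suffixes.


cube([2333, 2540, 150]);


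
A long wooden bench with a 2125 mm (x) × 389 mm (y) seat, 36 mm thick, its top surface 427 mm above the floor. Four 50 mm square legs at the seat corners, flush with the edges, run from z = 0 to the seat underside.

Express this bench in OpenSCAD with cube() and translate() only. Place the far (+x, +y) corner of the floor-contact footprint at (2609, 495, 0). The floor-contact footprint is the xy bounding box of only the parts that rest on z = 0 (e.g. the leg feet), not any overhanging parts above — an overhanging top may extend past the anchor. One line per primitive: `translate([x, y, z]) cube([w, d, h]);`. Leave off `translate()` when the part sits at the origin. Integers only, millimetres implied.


translate([484, 106, 391]) cube([2125, 389, 36]);
translate([484, 106, 0]) cube([50, 50, 391]);
translate([484, 445, 0]) cube([50, 50, 391]);
translate([2559, 106, 0]) cube([50, 50, 391]);
translate([2559, 445, 0]) cube([50, 50, 391]);


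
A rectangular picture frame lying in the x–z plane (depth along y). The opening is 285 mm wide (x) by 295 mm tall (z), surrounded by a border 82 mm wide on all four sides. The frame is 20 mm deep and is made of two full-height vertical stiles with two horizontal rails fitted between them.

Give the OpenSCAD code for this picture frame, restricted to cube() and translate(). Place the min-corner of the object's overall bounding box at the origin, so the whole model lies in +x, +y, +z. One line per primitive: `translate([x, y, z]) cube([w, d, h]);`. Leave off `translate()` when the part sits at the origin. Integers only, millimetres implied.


cube([82, 20, 459]);
translate([367, 0, 0]) cube([82, 20, 459]);
translate([82, 0, 0]) cube([285, 20, 82]);
translate([82, 0, 377]) cube([285, 20, 82]);


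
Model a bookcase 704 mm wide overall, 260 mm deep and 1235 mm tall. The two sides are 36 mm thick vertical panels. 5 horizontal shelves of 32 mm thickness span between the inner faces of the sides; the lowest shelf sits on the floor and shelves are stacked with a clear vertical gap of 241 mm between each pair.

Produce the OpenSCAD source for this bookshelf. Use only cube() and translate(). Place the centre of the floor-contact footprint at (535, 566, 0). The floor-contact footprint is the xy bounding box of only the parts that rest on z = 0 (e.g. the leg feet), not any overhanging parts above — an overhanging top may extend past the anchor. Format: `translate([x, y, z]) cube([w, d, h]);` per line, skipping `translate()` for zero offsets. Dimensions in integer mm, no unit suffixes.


translate([183, 436, 0]) cube([36, 260, 1235]);
translate([851, 436, 0]) cube([36, 260, 1235]);
translate([219, 436, 0]) cube([632, 260, 32]);
translate([219, 436, 273]) cube([632, 260, 32]);
translate([219, 436, 546]) cube([632, 260, 32]);
translate([219, 436, 819]) cube([632, 260, 32]);
translate([219, 436, 1092]) cube([632, 260, 32]);


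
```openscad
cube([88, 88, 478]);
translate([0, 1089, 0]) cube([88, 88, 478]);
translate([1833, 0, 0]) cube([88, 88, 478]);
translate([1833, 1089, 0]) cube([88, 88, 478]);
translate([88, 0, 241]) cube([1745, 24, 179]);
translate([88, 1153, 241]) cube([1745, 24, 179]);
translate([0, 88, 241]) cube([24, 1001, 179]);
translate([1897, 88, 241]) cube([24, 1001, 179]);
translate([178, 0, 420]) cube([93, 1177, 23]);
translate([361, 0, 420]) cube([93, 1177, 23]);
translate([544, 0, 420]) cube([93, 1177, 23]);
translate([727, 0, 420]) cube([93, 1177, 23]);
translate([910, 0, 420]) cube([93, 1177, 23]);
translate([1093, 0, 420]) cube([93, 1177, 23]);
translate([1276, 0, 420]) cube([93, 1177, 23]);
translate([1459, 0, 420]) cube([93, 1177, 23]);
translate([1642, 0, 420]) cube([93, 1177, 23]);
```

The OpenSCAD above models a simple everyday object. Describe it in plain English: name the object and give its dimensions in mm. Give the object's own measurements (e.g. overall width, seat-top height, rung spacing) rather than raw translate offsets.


A bed frame 1921 mm long (x) by 1177 mm wide (y). Four 88×88 mm corner posts, 478 mm tall, at the corners of the footprint. Four rails of 24 mm thickness and 179 mm height run between adjacent posts with their undersides at z = 241 mm, their outer faces flush with the outside of the frame (the two x-running rails run between the posts' inner faces; the two y-running rails run between the posts' inner faces). 9 slats, each 93 mm wide (x) and 23 mm thick, lie across the top of the two x-running rails, running the full 1177 mm width of the frame in y; along x they sit between the end posts with a 90 mm gap after the −x posts and between neighbouring slats, leaving 98 mm before the +x posts.


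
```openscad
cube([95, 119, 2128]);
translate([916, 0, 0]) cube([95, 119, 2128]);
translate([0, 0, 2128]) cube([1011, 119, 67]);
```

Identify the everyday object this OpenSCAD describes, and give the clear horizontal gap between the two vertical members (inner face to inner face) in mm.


A door frame. The clear opening width is 821 mm.

Two 2128 mm tall posts with a header on top — a door frame. The left jamb is 95 mm wide at x = 0; the right jamb starts at x = 916. The clear opening is 916 − 95 = 821 mm.


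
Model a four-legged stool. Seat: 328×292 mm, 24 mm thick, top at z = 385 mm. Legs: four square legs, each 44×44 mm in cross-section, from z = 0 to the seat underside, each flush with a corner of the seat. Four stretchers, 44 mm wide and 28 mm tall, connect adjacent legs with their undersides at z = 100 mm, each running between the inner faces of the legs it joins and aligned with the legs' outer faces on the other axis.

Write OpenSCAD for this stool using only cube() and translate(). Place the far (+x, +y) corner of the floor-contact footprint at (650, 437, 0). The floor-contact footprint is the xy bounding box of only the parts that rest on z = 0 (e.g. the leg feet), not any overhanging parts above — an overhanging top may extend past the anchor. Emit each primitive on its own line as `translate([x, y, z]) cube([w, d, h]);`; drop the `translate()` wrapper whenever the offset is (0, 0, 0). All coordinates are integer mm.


translate([322, 145, 361]) cube([328, 292, 24]);
translate([322, 145, 0]) cube([44, 44, 361]);
translate([606, 145, 0]) cube([44, 44, 361]);
translate([322, 393, 0]) cube([44, 44, 361]);
translate([606, 393, 0]) cube([44, 44, 361]);
translate([366, 145, 100]) cube([240, 44, 28]);
translate([366, 393, 100]) cube([240, 44, 28]);
translate([322, 189, 100]) cube([44, 204, 28]);
translate([606, 189, 100]) cube([44, 204, 28]);


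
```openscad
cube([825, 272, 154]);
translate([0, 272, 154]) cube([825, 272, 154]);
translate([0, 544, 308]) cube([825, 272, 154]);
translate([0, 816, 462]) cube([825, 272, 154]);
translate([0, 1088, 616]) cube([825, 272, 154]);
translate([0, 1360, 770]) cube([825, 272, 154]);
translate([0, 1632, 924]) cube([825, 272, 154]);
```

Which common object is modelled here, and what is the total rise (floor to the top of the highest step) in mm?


A staircase. The total rise is 1078 mm.

7 identical blocks, each offset up and back from the previous — a staircase. Each step is 154 mm tall and there are 7 of them, so the total rise is 7 × 154 = 1078 mm.


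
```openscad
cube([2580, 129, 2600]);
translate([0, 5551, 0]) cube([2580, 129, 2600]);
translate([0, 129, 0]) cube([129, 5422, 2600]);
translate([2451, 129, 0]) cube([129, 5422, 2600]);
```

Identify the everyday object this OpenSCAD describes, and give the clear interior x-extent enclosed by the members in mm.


A house (or room) frame. The interior width is 2322 mm.

Four 2600 mm walls enclosing a rectangle with no floor or roof — a room or house frame. Outside width is 2580 mm and wall thickness is 129 mm, so the interior width is 2580 − 2 × 129 = 2322 mm.


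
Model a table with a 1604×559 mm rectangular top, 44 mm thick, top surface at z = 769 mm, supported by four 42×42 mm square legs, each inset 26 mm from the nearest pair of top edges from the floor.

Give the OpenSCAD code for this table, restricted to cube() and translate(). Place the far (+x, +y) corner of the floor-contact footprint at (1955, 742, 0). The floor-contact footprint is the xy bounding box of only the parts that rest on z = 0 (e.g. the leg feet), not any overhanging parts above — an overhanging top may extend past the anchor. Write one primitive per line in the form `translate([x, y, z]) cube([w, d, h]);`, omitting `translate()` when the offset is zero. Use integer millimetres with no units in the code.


translate([377, 209, 725]) cube([1604, 559, 44]);
translate([403, 235, 0]) cube([42, 42, 725]);
translate([1913, 235, 0]) cube([42, 42, 725]);
translate([403, 700, 0]) cube([42, 42, 725]);
translate([1913, 700, 0]) cube([42, 42, 725]);


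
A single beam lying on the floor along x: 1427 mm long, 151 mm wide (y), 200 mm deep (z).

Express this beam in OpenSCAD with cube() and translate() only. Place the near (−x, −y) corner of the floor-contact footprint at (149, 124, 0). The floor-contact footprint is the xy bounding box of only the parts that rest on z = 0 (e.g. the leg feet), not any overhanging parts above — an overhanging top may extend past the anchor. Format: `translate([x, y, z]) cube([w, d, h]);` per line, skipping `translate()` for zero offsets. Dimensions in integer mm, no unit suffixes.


translate([149, 124, 0]) cube([1427, 151, 200]);


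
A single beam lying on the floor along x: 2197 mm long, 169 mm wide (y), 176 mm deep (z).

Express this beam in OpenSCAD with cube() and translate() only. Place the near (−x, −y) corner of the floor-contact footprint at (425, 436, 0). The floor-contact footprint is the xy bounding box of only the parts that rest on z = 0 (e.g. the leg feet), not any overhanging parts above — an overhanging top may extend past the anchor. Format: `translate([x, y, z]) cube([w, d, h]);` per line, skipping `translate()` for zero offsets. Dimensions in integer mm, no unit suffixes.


translate([425, 436, 0]) cube([2197, 169, 176]);


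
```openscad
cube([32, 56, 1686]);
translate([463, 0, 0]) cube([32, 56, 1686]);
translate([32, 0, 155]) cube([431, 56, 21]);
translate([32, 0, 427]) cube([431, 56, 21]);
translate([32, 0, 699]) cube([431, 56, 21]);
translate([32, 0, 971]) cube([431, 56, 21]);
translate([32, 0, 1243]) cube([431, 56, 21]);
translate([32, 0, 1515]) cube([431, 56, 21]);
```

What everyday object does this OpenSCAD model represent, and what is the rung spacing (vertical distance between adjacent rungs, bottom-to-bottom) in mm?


A ladder. The rung spacing is 272 mm.

Two tall 32×56 posts with 6 short bars between them — a ladder. Adjacent rungs sit at z = 155 and z = 427, so the spacing is 427 − 155 = 272 mm.


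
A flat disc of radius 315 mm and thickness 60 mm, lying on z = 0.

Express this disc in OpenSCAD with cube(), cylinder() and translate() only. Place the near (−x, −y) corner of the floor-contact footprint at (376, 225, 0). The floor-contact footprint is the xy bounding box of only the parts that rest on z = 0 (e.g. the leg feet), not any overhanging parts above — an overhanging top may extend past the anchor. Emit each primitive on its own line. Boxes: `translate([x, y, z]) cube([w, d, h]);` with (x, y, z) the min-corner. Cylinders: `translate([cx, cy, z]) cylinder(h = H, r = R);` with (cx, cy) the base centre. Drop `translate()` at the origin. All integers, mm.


translate([691, 540, 0]) cylinder(h = 60, r = 315);


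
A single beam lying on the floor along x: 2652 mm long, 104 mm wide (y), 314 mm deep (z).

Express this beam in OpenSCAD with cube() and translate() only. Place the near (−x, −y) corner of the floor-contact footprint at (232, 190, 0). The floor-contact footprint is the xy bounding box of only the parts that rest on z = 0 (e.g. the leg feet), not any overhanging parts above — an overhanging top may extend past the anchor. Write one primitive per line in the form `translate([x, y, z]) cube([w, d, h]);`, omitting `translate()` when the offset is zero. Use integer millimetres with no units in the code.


translate([232, 190, 0]) cube([2652, 104, 314]);


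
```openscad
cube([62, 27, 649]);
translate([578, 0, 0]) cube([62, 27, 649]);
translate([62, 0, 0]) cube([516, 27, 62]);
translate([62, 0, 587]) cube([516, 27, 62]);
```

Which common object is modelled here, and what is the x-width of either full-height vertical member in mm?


A picture frame. The border width is 62 mm.

Four thin pieces enclosing a rectangular opening — a picture frame. The two full-height stiles are 649 mm tall; the top rail sits at z = 587 and is 62 mm tall, so the border above the opening is 649 − 587 = 62 mm, matching the stile x-width.


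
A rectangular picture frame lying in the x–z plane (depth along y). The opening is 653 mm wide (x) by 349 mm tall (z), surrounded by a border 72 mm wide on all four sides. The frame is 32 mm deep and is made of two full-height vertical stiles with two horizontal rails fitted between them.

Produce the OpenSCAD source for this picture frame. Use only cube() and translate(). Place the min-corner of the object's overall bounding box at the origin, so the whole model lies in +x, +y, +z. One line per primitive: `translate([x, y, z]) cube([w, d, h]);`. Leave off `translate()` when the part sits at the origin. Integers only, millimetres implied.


cube([72, 32, 493]);
translate([725, 0, 0]) cube([72, 32, 493]);
translate([72, 0, 0]) cube([653, 32, 72]);
translate([72, 0, 421]) cube([653, 32, 72]);


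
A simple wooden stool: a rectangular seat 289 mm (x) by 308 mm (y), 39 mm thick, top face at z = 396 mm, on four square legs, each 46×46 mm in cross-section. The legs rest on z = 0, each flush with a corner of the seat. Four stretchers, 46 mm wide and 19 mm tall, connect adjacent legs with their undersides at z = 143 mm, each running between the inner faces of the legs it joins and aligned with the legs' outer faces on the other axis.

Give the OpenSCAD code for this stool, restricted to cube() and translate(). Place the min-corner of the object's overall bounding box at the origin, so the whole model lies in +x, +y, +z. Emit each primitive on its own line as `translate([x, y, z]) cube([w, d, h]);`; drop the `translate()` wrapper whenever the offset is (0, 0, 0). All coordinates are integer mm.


// leg_h = 396 - 39 = 357
// stretcher span = 289 - 2*46 = 197
translate([0, 0, 357]) cube([289, 308, 39]);
cube([46, 46, 357]);
translate([243, 0, 0]) cube([46, 46, 357]);
translate([0, 262, 0]) cube([46, 46, 357]);
translate([243, 262, 0]) cube([46, 46, 357]);
translate([46, 0, 143]) cube([197, 46, 19]);
translate([46, 262, 143]) cube([197, 46, 19]);
translate([0, 46, 143]) cube([46, 216, 19]);
translate([243, 46, 143]) cube([46, 216, 19]);


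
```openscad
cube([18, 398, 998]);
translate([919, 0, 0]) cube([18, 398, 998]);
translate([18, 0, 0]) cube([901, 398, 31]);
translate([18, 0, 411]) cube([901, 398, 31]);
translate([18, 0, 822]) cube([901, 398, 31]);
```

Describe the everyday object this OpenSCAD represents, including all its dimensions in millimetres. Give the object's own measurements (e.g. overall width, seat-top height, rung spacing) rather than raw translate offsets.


An open bookshelf. Two side panels, each 18 mm thick, 398 mm deep and 998 mm tall, stand 937 mm apart (outside-to-outside). Between them sit 3 shelves, each 31 mm thick and 398 mm deep, spanning the full gap between the sides. The bottom shelf rests on the floor (its underside at z = 0) and the clear gap between one shelf's top and the next shelf's underside is 380 mm.


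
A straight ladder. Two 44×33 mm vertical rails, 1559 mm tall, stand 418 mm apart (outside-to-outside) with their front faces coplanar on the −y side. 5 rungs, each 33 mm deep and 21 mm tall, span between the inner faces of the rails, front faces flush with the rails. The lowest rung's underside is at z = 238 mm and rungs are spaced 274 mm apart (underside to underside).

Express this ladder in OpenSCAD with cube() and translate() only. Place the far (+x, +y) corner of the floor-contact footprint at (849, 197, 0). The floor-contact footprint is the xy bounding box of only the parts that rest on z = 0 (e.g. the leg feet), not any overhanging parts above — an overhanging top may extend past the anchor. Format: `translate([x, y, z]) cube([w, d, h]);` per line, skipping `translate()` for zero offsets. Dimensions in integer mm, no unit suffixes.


translate([431, 164, 0]) cube([44, 33, 1559]);
translate([805, 164, 0]) cube([44, 33, 1559]);
translate([475, 164, 238]) cube([330, 33, 21]);
translate([475, 164, 512]) cube([330, 33, 21]);
translate([475, 164, 786]) cube([330, 33, 21]);
translate([475, 164, 1060]) cube([330, 33, 21]);
translate([475, 164, 1334]) cube([330, 33, 21]);


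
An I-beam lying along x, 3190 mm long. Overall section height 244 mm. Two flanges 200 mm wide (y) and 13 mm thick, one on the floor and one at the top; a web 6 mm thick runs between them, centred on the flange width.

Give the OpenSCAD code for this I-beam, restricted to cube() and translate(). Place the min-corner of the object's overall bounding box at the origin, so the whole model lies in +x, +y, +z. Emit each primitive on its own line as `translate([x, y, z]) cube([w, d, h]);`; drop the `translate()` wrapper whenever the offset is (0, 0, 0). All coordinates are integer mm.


cube([3190, 200, 13]);
translate([0, 97, 13]) cube([3190, 6, 218]);
translate([0, 0, 231]) cube([3190, 200, 13]);


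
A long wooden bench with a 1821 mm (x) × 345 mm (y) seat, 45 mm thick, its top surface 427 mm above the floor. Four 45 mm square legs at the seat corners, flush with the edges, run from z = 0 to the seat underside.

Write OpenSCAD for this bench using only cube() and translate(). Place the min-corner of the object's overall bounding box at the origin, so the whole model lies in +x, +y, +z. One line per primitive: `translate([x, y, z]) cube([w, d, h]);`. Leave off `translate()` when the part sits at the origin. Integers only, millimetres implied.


translate([0, 0, 382]) cube([1821, 345, 45]);
cube([45, 45, 382]);
translate([0, 300, 0]) cube([45, 45, 382]);
translate([1776, 0, 0]) cube([45, 45, 382]);
translate([1776, 300, 0]) cube([45, 45, 382]);


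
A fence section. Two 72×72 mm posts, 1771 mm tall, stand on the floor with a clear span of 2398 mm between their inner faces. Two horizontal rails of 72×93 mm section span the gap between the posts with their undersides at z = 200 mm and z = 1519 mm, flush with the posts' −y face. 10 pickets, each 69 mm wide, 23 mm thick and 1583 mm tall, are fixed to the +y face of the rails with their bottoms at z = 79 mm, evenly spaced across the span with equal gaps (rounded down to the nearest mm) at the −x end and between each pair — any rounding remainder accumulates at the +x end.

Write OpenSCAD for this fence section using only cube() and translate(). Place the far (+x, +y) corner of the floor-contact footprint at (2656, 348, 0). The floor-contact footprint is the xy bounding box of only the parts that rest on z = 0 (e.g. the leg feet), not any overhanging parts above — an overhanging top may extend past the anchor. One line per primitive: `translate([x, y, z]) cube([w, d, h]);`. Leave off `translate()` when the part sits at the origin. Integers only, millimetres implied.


translate([114, 276, 0]) cube([72, 72, 1771]);
translate([2584, 276, 0]) cube([72, 72, 1771]);
translate([186, 276, 200]) cube([2398, 72, 93]);
translate([186, 276, 1519]) cube([2398, 72, 93]);
translate([341, 348, 79]) cube([69, 23, 1583]);
translate([565, 348, 79]) cube([69, 23, 1583]);
translate([789, 348, 79]) cube([69, 23, 1583]);
translate([1013, 348, 79]) cube([69, 23, 1583]);
translate([1237, 348, 79]) cube([69, 23, 1583]);
translate([1461, 348, 79]) cube([69, 23, 1583]);
translate([1685, 348, 79]) cube([69, 23, 1583]);
translate([1909, 348, 79]) cube([69, 23, 1583]);
translate([2133, 348, 79]) cube([69, 23, 1583]);
translate([2357, 348, 79]) cube([69, 23, 1583]);


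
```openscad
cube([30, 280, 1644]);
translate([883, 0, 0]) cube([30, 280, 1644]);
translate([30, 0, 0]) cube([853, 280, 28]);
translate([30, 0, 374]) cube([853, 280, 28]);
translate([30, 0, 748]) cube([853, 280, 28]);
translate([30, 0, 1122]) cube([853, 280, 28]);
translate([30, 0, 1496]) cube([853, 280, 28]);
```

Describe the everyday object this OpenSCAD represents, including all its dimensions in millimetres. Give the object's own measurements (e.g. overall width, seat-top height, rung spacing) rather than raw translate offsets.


An open bookshelf. Two side panels, each 30 mm thick, 280 mm deep and 1644 mm tall, stand 913 mm apart (outside-to-outside). Between them sit 5 shelves, each 28 mm thick and 280 mm deep, spanning the full gap between the sides. The bottom shelf rests on the floor (its underside at z = 0) and the clear gap between one shelf's top and the next shelf's underside is 346 mm.


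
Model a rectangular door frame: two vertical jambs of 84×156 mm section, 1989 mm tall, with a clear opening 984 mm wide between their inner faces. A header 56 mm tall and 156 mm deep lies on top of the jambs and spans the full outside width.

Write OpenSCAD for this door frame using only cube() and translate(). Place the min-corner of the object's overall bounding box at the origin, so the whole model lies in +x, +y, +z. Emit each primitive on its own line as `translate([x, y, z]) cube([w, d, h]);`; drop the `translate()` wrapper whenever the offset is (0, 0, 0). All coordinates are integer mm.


cube([84, 156, 1989]);
translate([1068, 0, 0]) cube([84, 156, 1989]);
translate([0, 0, 1989]) cube([1152, 156, 56]);


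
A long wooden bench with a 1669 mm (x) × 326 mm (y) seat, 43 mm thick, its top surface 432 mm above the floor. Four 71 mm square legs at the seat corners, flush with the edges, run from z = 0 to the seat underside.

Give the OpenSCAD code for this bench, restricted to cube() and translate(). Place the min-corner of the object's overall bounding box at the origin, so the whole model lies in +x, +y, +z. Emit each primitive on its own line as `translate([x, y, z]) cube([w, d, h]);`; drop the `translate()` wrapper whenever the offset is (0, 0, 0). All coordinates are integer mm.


translate([0, 0, 389]) cube([1669, 326, 43]);
cube([71, 71, 389]);
translate([0, 255, 0]) cube([71, 71, 389]);
translate([1598, 0, 0]) cube([71, 71, 389]);
translate([1598, 255, 0]) cube([71, 71, 389]);


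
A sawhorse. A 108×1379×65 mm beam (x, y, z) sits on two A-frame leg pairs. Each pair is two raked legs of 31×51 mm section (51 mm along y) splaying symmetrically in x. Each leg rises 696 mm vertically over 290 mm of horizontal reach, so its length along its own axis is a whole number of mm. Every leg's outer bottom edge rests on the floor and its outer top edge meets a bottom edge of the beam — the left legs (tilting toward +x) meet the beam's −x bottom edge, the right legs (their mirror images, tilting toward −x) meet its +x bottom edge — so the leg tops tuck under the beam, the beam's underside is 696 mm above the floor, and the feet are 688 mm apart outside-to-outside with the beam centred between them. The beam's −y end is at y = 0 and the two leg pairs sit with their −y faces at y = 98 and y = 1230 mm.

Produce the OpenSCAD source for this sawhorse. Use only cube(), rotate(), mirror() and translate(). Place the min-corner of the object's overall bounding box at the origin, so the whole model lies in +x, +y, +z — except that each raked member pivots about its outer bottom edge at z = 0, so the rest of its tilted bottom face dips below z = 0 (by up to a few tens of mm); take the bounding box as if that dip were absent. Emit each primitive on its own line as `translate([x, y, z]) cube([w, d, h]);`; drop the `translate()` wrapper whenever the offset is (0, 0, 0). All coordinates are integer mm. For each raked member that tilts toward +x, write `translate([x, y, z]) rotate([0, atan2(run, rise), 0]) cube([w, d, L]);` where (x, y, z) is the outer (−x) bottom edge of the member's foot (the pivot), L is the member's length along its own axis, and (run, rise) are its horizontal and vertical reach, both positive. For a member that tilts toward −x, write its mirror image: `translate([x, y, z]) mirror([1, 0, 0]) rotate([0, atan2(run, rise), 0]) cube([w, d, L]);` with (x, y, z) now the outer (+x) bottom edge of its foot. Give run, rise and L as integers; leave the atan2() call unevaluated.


// leg length = √(290² + 696²) = 754
// right-leg outer foot x = 2·290 + 108 = 688
// beam min-corner = (290, 0, 696)
translate([290, 0, 696]) cube([108, 1379, 65]);
translate([0, 98, 0]) rotate([0, atan2(290, 696), 0]) cube([31, 51, 754]);
translate([688, 98, 0]) mirror([1, 0, 0]) rotate([0, atan2(290, 696), 0]) cube([31, 51, 754]);
translate([0, 1230, 0]) rotate([0, atan2(290, 696), 0]) cube([31, 51, 754]);
translate([688, 1230, 0]) mirror([1, 0, 0]) rotate([0, atan2(290, 696), 0]) cube([31, 51, 754]);


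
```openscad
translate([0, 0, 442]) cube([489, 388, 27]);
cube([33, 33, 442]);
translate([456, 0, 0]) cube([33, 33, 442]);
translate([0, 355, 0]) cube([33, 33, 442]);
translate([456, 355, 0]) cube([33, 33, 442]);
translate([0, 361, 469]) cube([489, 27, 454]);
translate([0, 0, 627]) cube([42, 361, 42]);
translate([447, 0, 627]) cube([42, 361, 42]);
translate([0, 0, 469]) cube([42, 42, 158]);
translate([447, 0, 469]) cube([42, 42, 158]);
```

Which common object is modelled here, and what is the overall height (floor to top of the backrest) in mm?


A chair. The overall height is 923 mm.

A slab on four corner posts with a tall panel at the back — a chair. The seat slab sits at z = 442 with thickness 27, and the 454 mm backrest starts at the seat top, so the overall height is 442 + 27 + 454 = 923 mm.


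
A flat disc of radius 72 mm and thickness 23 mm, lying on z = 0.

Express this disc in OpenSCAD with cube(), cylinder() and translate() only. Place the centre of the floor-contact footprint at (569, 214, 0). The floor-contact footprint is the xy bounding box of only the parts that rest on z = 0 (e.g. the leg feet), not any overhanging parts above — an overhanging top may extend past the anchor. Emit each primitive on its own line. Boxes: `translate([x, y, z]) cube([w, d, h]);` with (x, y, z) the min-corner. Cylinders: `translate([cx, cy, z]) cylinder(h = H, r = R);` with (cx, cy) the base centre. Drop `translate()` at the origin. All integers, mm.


translate([569, 214, 0]) cylinder(h = 23, r = 72);


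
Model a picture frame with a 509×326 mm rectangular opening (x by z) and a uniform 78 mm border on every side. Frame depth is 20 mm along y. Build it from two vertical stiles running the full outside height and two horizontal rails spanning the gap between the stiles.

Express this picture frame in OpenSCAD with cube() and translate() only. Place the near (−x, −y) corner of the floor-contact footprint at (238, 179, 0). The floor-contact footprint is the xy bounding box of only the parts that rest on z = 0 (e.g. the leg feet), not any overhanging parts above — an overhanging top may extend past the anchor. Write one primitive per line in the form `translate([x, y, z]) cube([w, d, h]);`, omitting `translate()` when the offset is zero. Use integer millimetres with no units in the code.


translate([238, 179, 0]) cube([78, 20, 482]);
translate([825, 179, 0]) cube([78, 20, 482]);
translate([316, 179, 0]) cube([509, 20, 78]);
translate([316, 179, 404]) cube([509, 20, 78]);


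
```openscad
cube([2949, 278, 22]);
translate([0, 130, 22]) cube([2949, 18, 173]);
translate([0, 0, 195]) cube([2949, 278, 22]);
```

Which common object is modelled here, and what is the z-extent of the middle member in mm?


An I-beam. The web height is 173 mm.

Two wide flanges with a thin centred web — an I-beam. Overall 217 mm minus two 22 mm flanges gives a web of 217 − 2·22 = 173 mm.


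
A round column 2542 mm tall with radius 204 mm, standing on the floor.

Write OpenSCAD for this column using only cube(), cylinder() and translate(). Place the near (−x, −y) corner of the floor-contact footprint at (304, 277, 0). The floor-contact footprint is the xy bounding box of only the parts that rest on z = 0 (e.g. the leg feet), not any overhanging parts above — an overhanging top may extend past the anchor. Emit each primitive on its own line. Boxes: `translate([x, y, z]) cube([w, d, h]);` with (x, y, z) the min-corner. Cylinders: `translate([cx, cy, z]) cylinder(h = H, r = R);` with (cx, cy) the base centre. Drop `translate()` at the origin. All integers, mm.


translate([508, 481, 0]) cylinder(h = 2542, r = 204);


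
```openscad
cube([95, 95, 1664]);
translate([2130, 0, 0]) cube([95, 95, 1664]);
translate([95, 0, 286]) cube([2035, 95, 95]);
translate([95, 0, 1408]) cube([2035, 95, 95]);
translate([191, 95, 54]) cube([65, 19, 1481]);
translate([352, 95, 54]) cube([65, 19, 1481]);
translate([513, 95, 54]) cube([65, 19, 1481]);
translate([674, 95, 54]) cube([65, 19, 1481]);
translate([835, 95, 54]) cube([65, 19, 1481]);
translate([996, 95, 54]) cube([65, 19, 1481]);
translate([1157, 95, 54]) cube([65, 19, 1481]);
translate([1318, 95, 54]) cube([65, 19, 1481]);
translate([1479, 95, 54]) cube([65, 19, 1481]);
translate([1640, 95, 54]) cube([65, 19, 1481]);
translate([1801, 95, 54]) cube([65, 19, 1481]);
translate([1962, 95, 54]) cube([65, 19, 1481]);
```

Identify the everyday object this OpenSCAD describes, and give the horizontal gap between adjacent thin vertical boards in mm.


A fence section. The picket gap is 96 mm.

Two posts, two rails, 12 pickets — a fence section. Span 2035 mm holds 12 pickets of 65 mm with 13 equal gaps: ⌊(2035 − 12·65) / 13⌋ = 96 mm.


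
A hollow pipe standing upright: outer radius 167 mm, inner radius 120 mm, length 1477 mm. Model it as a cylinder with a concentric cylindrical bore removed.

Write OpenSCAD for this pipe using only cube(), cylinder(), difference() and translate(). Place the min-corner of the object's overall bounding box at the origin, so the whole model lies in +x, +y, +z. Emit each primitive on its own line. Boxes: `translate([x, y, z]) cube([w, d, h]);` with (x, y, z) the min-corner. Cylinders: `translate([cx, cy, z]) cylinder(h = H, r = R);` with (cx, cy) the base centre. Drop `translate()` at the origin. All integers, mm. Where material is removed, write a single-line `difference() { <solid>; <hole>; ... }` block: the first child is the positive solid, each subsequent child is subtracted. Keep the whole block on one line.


difference() { translate([167, 167, 0]) cylinder(h = 1477, r = 167); translate([167, 167, 0]) cylinder(h = 1477, r = 120); }


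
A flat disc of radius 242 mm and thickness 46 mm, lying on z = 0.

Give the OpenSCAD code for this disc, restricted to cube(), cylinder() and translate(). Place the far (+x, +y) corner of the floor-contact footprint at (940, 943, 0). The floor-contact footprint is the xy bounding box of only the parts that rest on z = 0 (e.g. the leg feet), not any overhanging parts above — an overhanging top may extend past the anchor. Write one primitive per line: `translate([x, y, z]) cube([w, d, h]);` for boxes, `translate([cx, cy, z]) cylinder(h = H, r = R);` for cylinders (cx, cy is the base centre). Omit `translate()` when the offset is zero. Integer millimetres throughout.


translate([698, 701, 0]) cylinder(h = 46, r = 242);


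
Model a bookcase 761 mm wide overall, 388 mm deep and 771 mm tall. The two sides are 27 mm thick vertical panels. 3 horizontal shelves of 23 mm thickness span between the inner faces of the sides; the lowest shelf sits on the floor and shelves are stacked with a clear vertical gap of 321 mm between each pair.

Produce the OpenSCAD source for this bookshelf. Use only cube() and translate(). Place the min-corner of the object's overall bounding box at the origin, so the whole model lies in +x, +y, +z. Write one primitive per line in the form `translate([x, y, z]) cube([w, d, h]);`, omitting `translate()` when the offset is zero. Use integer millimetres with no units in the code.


cube([27, 388, 771]);
translate([734, 0, 0]) cube([27, 388, 771]);
translate([27, 0, 0]) cube([707, 388, 23]);
translate([27, 0, 344]) cube([707, 388, 23]);
translate([27, 0, 688]) cube([707, 388, 23]);
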